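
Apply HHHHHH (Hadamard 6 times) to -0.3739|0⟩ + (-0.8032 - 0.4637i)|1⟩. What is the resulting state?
-0.3739|0⟩ + (-0.8032 - 0.4637i)|1⟩

H² = I, so an even number of Hadamards cancels: H^6 = I and the state is unchanged.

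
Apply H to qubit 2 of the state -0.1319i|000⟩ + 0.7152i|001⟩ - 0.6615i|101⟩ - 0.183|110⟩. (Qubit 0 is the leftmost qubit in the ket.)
0.4125i|000⟩ - 0.599i|001⟩ - 0.4678i|100⟩ + 0.4678i|101⟩ - 0.1294|110⟩ - 0.1294|111⟩

H on qubit 2 mixes each pair of kets that differ only in qubit 2: amplitudes (a, b) of (|…0…⟩, |…1…⟩) become ((a + b)/√2, (a − b)/√2). Kets absent from the input have amplitude 0.
(|000⟩, |001⟩): (a, b) = (-0.1319i, 0.7152i) → (0.4125i, -0.599i)
(|100⟩, |101⟩): (a, b) = (0, -0.6615i) → (-0.4678i, 0.4678i)
(|110⟩, |111⟩): (a, b) = (-0.183, 0) → (-0.1294, -0.1294)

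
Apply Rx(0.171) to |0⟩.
0.9963|0⟩ - 0.0854i|1⟩

Rx(0.171) = [[cos(θ/2), −i·sin(θ/2)], [−i·sin(θ/2), cos(θ/2)]]; θ = 0.171, cos(θ/2) ≈ 0.996347, sin(θ/2) ≈ 0.0853959.
With a = amp(|0⟩) = 1 and b = amp(|1⟩) = 0:
new amp(|0⟩) = (0.996347)·a + (-0.0853959i)·b = 0.9963
new amp(|1⟩) = (-0.0853959i)·a + (0.996347)·b = -0.0854i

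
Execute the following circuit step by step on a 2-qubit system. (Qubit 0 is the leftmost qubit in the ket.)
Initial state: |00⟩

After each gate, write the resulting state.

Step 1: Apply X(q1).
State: |01⟩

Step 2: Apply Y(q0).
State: i|11⟩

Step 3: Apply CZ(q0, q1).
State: -i|11⟩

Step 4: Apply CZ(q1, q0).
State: i|11⟩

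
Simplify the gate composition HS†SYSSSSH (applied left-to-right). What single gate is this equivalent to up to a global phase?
Y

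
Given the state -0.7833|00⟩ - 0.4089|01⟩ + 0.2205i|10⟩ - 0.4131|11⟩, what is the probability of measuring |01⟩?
0.1672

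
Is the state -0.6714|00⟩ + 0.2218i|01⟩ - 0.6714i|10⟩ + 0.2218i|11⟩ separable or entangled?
Entangled

Writing the state as a|00⟩ + b|01⟩ + c|10⟩ + d|11⟩, it is a product state iff ad − bc = 0.
Here (a, b, c, d) = (-0.6714, 0.2218i, -0.6714i, 0.2218i): ad − bc = (-0.6714)(0.2218i) − (0.2218i)(-0.6714i) = (-0.1489 - 0.1489i) ≠ 0, so the state is entangled.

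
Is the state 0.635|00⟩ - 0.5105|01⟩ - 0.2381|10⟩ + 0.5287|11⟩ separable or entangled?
Entangled

Writing the state as a|00⟩ + b|01⟩ + c|10⟩ + d|11⟩, it is a product state iff ad − bc = 0.
Here (a, b, c, d) = (0.635, -0.5105, -0.2381, 0.5287): ad − bc = (0.635)(0.5287) − (-0.5105)(-0.2381) = 0.2142 ≠ 0, so the state is entangled.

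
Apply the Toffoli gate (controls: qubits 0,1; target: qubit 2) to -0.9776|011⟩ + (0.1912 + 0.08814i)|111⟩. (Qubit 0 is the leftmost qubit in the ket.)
-0.9776|011⟩ + (0.1912 + 0.08814i)|110⟩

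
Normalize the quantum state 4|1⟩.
|1⟩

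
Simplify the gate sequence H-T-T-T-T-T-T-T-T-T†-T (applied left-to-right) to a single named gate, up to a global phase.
H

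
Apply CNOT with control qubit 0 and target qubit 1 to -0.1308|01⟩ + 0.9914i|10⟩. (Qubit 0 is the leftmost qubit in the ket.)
-0.1308|01⟩ + 0.9914i|11⟩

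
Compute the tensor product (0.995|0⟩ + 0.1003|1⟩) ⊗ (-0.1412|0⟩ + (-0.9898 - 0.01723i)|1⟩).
-0.1405|00⟩ + (-0.9849 - 0.01714i)|01⟩ - 0.01416|10⟩ + (-0.09928 - 0.001728i)|11⟩

amp(|b₁b₂…⟩) = product of the factor amplitudes for bits b₁, b₂, …; only kets whose every factor amplitude is nonzero survive.
|00⟩: (0.995)(-0.1412) = -0.1405
|01⟩: (0.995)(-0.9898 - 0.01723i) = (-0.9849 - 0.01714i)
|10⟩: (0.1003)(-0.1412) = -0.01416
|11⟩: (0.1003)(-0.9898 - 0.01723i) = (-0.09928 - 0.001728i)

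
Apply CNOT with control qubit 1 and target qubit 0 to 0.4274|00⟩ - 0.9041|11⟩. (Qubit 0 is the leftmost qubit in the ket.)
0.4274|00⟩ - 0.9041|01⟩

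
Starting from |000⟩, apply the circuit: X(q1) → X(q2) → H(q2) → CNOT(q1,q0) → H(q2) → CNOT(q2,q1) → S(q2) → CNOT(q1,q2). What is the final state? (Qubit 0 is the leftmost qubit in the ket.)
i|101⟩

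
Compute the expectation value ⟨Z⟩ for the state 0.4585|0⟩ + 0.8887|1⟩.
-0.5796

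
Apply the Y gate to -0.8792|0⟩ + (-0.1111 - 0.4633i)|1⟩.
(-0.4633 + 0.1111i)|0⟩ - 0.8792i|1⟩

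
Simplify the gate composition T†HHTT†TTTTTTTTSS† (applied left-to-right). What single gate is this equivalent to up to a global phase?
T†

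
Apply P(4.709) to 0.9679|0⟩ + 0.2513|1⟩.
0.9679|0⟩ + (-0.0008516 - 0.2513i)|1⟩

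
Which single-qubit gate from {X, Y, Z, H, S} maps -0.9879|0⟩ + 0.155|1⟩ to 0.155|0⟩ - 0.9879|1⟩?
X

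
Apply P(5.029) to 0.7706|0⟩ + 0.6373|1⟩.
0.7706|0⟩ + (0.1984 - 0.6056i)|1⟩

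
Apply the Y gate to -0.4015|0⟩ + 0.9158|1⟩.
-0.9158i|0⟩ - 0.4015i|1⟩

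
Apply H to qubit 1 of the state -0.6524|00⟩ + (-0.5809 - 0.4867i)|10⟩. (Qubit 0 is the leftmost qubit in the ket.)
-0.4613|00⟩ - 0.4613|01⟩ + (-0.4108 - 0.3441i)|10⟩ + (-0.4108 - 0.3441i)|11⟩

H on qubit 1 mixes each pair of kets that differ only in qubit 1: amplitudes (a, b) of (|…0…⟩, |…1…⟩) become ((a + b)/√2, (a − b)/√2). Kets absent from the input have amplitude 0.
(|00⟩, |01⟩): (a, b) = (-0.6524, 0) → (-0.4613, -0.4613)
(|10⟩, |11⟩): (a, b) = ((-0.5809 - 0.4867i), 0) → ((-0.4108 - 0.3441i), (-0.4108 - 0.3441i))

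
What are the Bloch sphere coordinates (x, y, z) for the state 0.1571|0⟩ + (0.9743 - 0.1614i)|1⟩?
(0.3061, -0.05071, -0.9506)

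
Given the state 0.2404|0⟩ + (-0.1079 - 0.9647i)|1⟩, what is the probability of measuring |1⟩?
0.9423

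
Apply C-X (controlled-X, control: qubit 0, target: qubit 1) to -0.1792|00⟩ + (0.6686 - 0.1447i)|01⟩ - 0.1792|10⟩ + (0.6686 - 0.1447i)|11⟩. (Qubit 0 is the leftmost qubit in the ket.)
-0.1792|00⟩ + (0.6686 - 0.1447i)|01⟩ + (0.6686 - 0.1447i)|10⟩ - 0.1792|11⟩

C-X leaves the control-|0⟩ kets |00⟩, |01⟩ unchanged and applies X to qubit 1 on the control-|1⟩ pair (|10⟩, |11⟩).
X = [[0, 1], [1, 0]].
With a = amp(|10⟩) = -0.1792 and b = amp(|11⟩) = (0.6686 - 0.1447i):
new amp(|10⟩) = (1)·b = (0.6686 - 0.1447i)
new amp(|11⟩) = (1)·a = -0.1792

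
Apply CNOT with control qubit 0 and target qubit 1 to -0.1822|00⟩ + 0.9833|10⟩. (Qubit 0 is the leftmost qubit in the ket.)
-0.1822|00⟩ + 0.9833|11⟩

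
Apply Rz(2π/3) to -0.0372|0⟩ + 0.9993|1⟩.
(-0.0186 + 0.03222i)|0⟩ + (0.4997 + 0.8654i)|1⟩

Rz(2π/3) = [[e^(−iθ/2), 0], [0, e^(iθ/2)]] with e^(±iθ/2) = cos(θ/2) ± i·sin(θ/2); θ = 2π/3, cos(θ/2) ≈ 0.5, sin(θ/2) ≈ 0.866025.
With a = amp(|0⟩) = -0.0372 and b = amp(|1⟩) = 0.9993:
new amp(|0⟩) = (0.5 - 0.866025i)·a = (-0.0186 + 0.03222i)
new amp(|1⟩) = (0.5 + 0.866025i)·b = (0.4997 + 0.8654i)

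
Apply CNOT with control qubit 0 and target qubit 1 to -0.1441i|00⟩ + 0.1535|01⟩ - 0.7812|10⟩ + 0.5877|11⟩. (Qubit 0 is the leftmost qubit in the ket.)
-0.1441i|00⟩ + 0.1535|01⟩ + 0.5877|10⟩ - 0.7812|11⟩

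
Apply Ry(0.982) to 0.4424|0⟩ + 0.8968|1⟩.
-0.03271|0⟩ + 0.9994|1⟩

Ry(0.982) = [[cos(θ/2), −sin(θ/2)], [sin(θ/2), cos(θ/2)]]; θ = 0.982, cos(θ/2) ≈ 0.881862, sin(θ/2) ≈ 0.471508.
With a = amp(|0⟩) = 0.4424 and b = amp(|1⟩) = 0.8968:
new amp(|0⟩) = (0.881862)·a + (-0.471508)·b = -0.03271
new amp(|1⟩) = (0.471508)·a + (0.881862)·b = 0.9994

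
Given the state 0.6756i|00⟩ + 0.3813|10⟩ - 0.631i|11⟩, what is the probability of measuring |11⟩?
0.3982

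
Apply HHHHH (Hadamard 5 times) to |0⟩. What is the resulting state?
1/√2|0⟩ + 1/√2|1⟩

H² = I, so H^5 = H: a single Hadamard. With (a, b) = (1, 0), H gives ((a + b)/√2, (a − b)/√2) = (1/√2, 1/√2).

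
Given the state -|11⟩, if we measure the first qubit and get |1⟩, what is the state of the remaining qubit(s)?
-|1⟩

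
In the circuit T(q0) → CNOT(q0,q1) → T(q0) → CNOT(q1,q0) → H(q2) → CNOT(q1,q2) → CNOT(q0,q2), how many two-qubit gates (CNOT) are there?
4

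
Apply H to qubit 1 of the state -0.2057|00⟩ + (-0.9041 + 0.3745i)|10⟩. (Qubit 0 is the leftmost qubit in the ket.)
-0.1455|00⟩ - 0.1455|01⟩ + (-0.6393 + 0.2648i)|10⟩ + (-0.6393 + 0.2648i)|11⟩

H on qubit 1 mixes each pair of kets that differ only in qubit 1: amplitudes (a, b) of (|…0…⟩, |…1…⟩) become ((a + b)/√2, (a − b)/√2). Kets absent from the input have amplitude 0.
(|00⟩, |01⟩): (a, b) = (-0.2057, 0) → (-0.1455, -0.1455)
(|10⟩, |11⟩): (a, b) = ((-0.9041 + 0.3745i), 0) → ((-0.6393 + 0.2648i), (-0.6393 + 0.2648i))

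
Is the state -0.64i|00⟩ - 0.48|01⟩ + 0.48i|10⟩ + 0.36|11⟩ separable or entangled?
Separable

Writing the state as a|00⟩ + b|01⟩ + c|10⟩ + d|11⟩, it is a product state iff ad − bc = 0.
Here (a, b, c, d) = (-0.64i, -0.48, 0.48i, 0.36): ad − bc = (-0.64i)(0.36) − (-0.48)(0.48i) = 0, so the state is separable.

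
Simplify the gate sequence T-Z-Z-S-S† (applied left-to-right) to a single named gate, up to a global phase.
T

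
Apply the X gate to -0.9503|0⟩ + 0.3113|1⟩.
0.3113|0⟩ - 0.9503|1⟩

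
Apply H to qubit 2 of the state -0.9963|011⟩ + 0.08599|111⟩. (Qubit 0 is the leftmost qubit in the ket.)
-0.7045|010⟩ + 0.7045|011⟩ + 0.0608|110⟩ - 0.0608|111⟩

H on qubit 2 mixes each pair of kets that differ only in qubit 2: amplitudes (a, b) of (|…0…⟩, |…1…⟩) become ((a + b)/√2, (a − b)/√2). Kets absent from the input have amplitude 0.
(|010⟩, |011⟩): (a, b) = (0, -0.9963) → (-0.7045, 0.7045)
(|110⟩, |111⟩): (a, b) = (0, 0.08599) → (0.0608, -0.0608)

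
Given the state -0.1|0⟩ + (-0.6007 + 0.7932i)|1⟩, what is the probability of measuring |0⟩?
0.01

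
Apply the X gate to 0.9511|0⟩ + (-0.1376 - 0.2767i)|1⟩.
(-0.1376 - 0.2767i)|0⟩ + 0.9511|1⟩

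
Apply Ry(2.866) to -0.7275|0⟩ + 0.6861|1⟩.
-0.7795|0⟩ - 0.6264|1⟩

Ry(2.866) = [[cos(θ/2), −sin(θ/2)], [sin(θ/2), cos(θ/2)]]; θ = 2.866, cos(θ/2) ≈ 0.137361, sin(θ/2) ≈ 0.990521.
With a = amp(|0⟩) = -0.7275 and b = amp(|1⟩) = 0.6861:
new amp(|0⟩) = (0.137361)·a + (-0.990521)·b = -0.7795
new amp(|1⟩) = (0.990521)·a + (0.137361)·b = -0.6264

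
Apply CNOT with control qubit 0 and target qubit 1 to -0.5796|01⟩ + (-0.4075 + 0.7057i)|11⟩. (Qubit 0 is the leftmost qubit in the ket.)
-0.5796|01⟩ + (-0.4075 + 0.7057i)|10⟩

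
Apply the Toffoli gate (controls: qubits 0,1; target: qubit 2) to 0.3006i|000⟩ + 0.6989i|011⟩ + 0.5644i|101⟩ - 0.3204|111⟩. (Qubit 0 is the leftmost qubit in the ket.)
0.3006i|000⟩ + 0.6989i|011⟩ + 0.5644i|101⟩ - 0.3204|110⟩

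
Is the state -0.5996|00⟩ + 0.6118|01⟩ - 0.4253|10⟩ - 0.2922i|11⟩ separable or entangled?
Entangled

Writing the state as a|00⟩ + b|01⟩ + c|10⟩ + d|11⟩, it is a product state iff ad − bc = 0.
Here (a, b, c, d) = (-0.5996, 0.6118, -0.4253, -0.2922i): ad − bc = (-0.5996)(-0.2922i) − (0.6118)(-0.4253) = (0.2602 + 0.1752i) ≠ 0, so the state is entangled.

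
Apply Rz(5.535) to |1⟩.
(-0.9308 + 0.3654i)|1⟩

Rz(5.535) = [[e^(−iθ/2), 0], [0, e^(iθ/2)]] with e^(±iθ/2) = cos(θ/2) ± i·sin(θ/2); θ = 5.535, cos(θ/2) ≈ -0.93084, sin(θ/2) ≈ 0.365428.
With a = amp(|0⟩) = 0 and b = amp(|1⟩) = 1:
new amp(|0⟩) = (-0.93084 - 0.365428i)·a = 0
new amp(|1⟩) = (-0.93084 + 0.365428i)·b = (-0.9308 + 0.3654i)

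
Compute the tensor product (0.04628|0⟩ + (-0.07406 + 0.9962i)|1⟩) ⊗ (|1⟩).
0.04628|01⟩ + (-0.07406 + 0.9962i)|11⟩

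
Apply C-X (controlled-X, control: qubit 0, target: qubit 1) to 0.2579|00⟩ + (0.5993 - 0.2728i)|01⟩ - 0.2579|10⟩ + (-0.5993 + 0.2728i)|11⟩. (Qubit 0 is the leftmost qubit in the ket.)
0.2579|00⟩ + (0.5993 - 0.2728i)|01⟩ + (-0.5993 + 0.2728i)|10⟩ - 0.2579|11⟩

C-X leaves the control-|0⟩ kets |00⟩, |01⟩ unchanged and applies X to qubit 1 on the control-|1⟩ pair (|10⟩, |11⟩).
X = [[0, 1], [1, 0]].
With a = amp(|10⟩) = -0.2579 and b = amp(|11⟩) = (-0.5993 + 0.2728i):
new amp(|10⟩) = (1)·b = (-0.5993 + 0.2728i)
new amp(|11⟩) = (1)·a = -0.2579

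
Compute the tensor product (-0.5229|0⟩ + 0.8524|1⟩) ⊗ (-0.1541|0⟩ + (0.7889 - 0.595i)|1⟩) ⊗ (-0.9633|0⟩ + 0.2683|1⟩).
-0.07762|000⟩ + 0.02162|001⟩ + (0.3974 - 0.2997i)|010⟩ + (-0.1107 + 0.08347i)|011⟩ + 0.1265|100⟩ - 0.03524|101⟩ + (-0.6478 + 0.4886i)|110⟩ + (0.1804 - 0.1361i)|111⟩

amp(|b₁b₂…⟩) = product of the factor amplitudes for bits b₁, b₂, …; only kets whose every factor amplitude is nonzero survive.
|000⟩: (-0.5229)(-0.1541)(-0.9633) = -0.07762
|001⟩: (-0.5229)(-0.1541)(0.2683) = 0.02162
|010⟩: (-0.5229)(0.7889 - 0.595i)(-0.9633) = (0.3974 - 0.2997i)
|011⟩: (-0.5229)(0.7889 - 0.595i)(0.2683) = (-0.1107 + 0.08347i)
|100⟩: (0.8524)(-0.1541)(-0.9633) = 0.1265
|101⟩: (0.8524)(-0.1541)(0.2683) = -0.03524
|110⟩: (0.8524)(0.7889 - 0.595i)(-0.9633) = (-0.6478 + 0.4886i)
|111⟩: (0.8524)(0.7889 - 0.595i)(0.2683) = (0.1804 - 0.1361i)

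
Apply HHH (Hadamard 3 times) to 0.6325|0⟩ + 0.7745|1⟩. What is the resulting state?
0.9949|0⟩ - 0.1004|1⟩

H² = I, so H^3 = H: a single Hadamard. With (a, b) = (0.6325, 0.7745), H gives ((a + b)/√2, (a − b)/√2) = (0.9949, -0.1004).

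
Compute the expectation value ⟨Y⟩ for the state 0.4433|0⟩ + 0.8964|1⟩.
0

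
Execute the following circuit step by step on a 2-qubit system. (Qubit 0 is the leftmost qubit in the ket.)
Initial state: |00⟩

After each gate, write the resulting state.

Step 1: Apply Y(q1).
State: i|01⟩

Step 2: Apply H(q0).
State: (1/√2)i|01⟩ + (1/√2)i|11⟩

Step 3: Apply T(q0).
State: (1/√2)i|01⟩ + (-1/2 + (1/2)i)|11⟩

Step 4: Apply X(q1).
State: (1/√2)i|00⟩ + (-1/2 + (1/2)i)|10⟩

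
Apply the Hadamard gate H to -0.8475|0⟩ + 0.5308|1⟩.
-0.2239|0⟩ - 0.9746|1⟩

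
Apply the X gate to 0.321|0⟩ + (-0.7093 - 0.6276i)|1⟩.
(-0.7093 - 0.6276i)|0⟩ + 0.321|1⟩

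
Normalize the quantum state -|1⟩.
-|1⟩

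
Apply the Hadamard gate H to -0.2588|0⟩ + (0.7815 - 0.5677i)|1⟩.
(0.3696 - 0.4014i)|0⟩ + (-0.7356 + 0.4014i)|1⟩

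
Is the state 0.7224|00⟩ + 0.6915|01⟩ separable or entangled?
Separable

Writing the state as a|00⟩ + b|01⟩ + c|10⟩ + d|11⟩, it is a product state iff ad − bc = 0.
Here (a, b, c, d) = (0.7224, 0.6915, 0, 0): ad − bc = (0.7224)(0) − (0.6915)(0) = 0, so the state is separable.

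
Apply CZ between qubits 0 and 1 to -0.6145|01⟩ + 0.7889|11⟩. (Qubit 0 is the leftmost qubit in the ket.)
-0.6145|01⟩ - 0.7889|11⟩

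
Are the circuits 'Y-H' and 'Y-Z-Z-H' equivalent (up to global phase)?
Yes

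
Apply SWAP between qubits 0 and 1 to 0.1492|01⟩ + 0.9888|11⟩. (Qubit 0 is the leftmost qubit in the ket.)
0.1492|10⟩ + 0.9888|11⟩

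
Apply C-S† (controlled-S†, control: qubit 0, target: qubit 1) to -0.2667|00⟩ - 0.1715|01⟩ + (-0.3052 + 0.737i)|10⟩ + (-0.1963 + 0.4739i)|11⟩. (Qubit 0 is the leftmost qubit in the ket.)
-0.2667|00⟩ - 0.1715|01⟩ + (-0.3052 + 0.737i)|10⟩ + (0.4739 + 0.1963i)|11⟩

C-S† leaves the control-|0⟩ kets |00⟩, |01⟩ unchanged and applies S† to qubit 1 on the control-|1⟩ pair (|10⟩, |11⟩).
S† = [[1, 0], [0, -i]].
With a = amp(|10⟩) = (-0.3052 + 0.737i) and b = amp(|11⟩) = (-0.1963 + 0.4739i):
new amp(|10⟩) = (1)·a = (-0.3052 + 0.737i)
new amp(|11⟩) = (-i)·b = (0.4739 + 0.1963i)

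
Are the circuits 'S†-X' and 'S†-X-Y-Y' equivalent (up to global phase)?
Yes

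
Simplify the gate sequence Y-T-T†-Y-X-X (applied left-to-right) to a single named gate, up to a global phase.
I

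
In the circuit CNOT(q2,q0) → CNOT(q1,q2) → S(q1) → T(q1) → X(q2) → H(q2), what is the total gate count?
6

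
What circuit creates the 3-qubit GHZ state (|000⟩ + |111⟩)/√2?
H(q0) → CNOT(q0,q1) → CNOT(q0,q2)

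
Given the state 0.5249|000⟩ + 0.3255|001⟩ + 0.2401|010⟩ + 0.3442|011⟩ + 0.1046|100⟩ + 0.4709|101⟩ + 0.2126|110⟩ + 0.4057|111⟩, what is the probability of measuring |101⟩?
0.2217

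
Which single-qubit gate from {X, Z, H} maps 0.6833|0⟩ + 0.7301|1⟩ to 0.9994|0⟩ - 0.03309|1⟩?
H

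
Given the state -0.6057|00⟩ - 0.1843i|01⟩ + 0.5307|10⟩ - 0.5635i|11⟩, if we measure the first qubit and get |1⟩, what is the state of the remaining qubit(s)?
0.6856|0⟩ - 0.728i|1⟩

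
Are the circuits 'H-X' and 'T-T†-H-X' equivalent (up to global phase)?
Yes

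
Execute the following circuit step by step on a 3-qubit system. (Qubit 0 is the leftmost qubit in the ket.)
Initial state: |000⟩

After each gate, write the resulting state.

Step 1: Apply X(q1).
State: |010⟩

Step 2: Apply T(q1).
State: (1/√2 + (1/√2)i)|010⟩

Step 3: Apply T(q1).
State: i|010⟩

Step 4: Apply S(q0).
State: i|010⟩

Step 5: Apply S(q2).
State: i|010⟩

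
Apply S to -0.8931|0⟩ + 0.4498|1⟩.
-0.8931|0⟩ + 0.4498i|1⟩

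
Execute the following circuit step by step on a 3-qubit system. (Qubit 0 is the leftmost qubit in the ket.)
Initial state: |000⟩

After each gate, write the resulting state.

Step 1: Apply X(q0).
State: |100⟩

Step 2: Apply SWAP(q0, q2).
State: |001⟩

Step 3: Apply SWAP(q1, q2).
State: |010⟩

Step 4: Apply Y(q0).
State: i|110⟩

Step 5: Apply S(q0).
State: -|110⟩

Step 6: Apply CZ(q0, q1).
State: |110⟩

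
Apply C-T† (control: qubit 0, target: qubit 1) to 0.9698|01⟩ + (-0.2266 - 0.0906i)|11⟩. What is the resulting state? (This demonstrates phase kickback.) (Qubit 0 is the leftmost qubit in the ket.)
0.9698|01⟩ + (-0.2243 + 0.09617i)|11⟩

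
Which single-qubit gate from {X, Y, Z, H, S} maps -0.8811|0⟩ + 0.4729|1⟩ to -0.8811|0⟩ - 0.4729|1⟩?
Z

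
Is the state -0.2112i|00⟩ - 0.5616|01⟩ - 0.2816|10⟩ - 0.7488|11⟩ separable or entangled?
Entangled

Writing the state as a|00⟩ + b|01⟩ + c|10⟩ + d|11⟩, it is a product state iff ad − bc = 0.
Here (a, b, c, d) = (-0.2112i, -0.5616, -0.2816, -0.7488): ad − bc = (-0.2112i)(-0.7488) − (-0.5616)(-0.2816) = (-0.1581 + 0.1581i) ≠ 0, so the state is entangled.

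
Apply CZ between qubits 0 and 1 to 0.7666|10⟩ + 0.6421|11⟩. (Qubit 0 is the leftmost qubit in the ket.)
0.7666|10⟩ - 0.6421|11⟩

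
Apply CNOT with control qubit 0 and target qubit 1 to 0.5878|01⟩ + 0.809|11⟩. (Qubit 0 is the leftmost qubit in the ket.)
0.5878|01⟩ + 0.809|10⟩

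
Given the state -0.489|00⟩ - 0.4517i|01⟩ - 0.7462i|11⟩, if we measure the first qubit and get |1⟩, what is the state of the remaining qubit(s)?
-i|1⟩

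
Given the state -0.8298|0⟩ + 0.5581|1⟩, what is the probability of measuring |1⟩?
0.3115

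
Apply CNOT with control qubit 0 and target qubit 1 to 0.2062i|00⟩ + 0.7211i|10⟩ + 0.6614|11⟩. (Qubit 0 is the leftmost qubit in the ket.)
0.2062i|00⟩ + 0.6614|10⟩ + 0.7211i|11⟩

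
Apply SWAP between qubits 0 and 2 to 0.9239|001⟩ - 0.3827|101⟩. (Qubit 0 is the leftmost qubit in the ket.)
0.9239|100⟩ - 0.3827|101⟩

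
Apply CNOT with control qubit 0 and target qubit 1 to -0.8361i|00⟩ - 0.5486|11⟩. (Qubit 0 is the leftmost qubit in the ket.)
-0.8361i|00⟩ - 0.5486|10⟩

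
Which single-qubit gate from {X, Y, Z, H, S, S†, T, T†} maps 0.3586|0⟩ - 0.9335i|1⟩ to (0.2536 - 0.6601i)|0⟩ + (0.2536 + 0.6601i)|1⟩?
H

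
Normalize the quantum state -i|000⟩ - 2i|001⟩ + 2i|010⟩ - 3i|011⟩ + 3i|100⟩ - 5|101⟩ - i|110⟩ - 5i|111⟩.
-0.1132i|000⟩ - 0.2265i|001⟩ + 0.2265i|010⟩ - 0.3397i|011⟩ + 0.3397i|100⟩ - 0.5661|101⟩ - 0.1132i|110⟩ - 0.5661i|111⟩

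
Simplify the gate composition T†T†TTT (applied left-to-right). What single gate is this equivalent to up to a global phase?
T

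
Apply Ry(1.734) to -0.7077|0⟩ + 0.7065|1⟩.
-0.9966|0⟩ - 0.08236|1⟩

Ry(1.734) = [[cos(θ/2), −sin(θ/2)], [sin(θ/2), cos(θ/2)]]; θ = 1.734, cos(θ/2) ≈ 0.647117, sin(θ/2) ≈ 0.762391.
With a = amp(|0⟩) = -0.7077 and b = amp(|1⟩) = 0.7065:
new amp(|0⟩) = (0.647117)·a + (-0.762391)·b = -0.9966
new amp(|1⟩) = (0.762391)·a + (0.647117)·b = -0.08236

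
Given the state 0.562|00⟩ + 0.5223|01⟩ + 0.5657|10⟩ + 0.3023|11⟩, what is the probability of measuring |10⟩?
0.32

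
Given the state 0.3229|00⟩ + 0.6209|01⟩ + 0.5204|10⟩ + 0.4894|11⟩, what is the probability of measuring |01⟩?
0.3855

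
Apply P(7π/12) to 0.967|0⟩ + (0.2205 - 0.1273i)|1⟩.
0.967|0⟩ + (0.06589 + 0.2459i)|1⟩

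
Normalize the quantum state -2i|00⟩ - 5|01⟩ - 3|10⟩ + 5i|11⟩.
-0.252i|00⟩ - 0.6299|01⟩ - 1/√7|10⟩ + 0.6299i|11⟩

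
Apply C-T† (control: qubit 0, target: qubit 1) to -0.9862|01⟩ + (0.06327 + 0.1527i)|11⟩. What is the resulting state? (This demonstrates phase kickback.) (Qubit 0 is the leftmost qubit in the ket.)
-0.9862|01⟩ + (0.1527 + 0.06324i)|11⟩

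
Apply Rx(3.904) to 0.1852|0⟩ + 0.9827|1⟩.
(-0.0689 - 0.9122i)|0⟩ + (-0.3656 - 0.1719i)|1⟩

Rx(3.904) = [[cos(θ/2), −i·sin(θ/2)], [−i·sin(θ/2), cos(θ/2)]]; θ = 3.904, cos(θ/2) ≈ -0.372038, sin(θ/2) ≈ 0.928217.
With a = amp(|0⟩) = 0.1852 and b = amp(|1⟩) = 0.9827:
new amp(|0⟩) = (-0.372038)·a + (-0.928217i)·b = (-0.0689 - 0.9122i)
new amp(|1⟩) = (-0.928217i)·a + (-0.372038)·b = (-0.3656 - 0.1719i)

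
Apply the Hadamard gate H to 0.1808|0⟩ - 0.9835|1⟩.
-0.5676|0⟩ + 0.8233|1⟩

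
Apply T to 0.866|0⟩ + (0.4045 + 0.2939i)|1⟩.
0.866|0⟩ + (0.07821 + 0.4938i)|1⟩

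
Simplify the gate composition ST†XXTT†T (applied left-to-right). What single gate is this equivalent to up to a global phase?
S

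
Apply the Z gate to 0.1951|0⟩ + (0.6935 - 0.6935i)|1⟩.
0.1951|0⟩ + (-0.6935 + 0.6935i)|1⟩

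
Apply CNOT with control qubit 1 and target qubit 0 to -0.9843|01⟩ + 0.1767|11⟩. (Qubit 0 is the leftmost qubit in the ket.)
0.1767|01⟩ - 0.9843|11⟩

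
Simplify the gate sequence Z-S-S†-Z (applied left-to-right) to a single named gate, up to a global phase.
I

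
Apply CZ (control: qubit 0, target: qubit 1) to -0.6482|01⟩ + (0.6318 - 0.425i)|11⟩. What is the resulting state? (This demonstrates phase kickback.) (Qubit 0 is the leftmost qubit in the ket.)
-0.6482|01⟩ + (-0.6318 + 0.425i)|11⟩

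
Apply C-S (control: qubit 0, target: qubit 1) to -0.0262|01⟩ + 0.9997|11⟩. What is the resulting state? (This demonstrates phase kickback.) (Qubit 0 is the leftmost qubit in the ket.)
-0.0262|01⟩ + 0.9997i|11⟩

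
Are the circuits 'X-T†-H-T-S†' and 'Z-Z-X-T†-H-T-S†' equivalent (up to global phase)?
Yes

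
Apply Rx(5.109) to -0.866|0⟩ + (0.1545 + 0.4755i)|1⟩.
(0.9844 - 0.08558i)|0⟩ + (-0.1286 + 0.08383i)|1⟩

Rx(5.109) = [[cos(θ/2), −i·sin(θ/2)], [−i·sin(θ/2), cos(θ/2)]]; θ = 5.109, cos(θ/2) ≈ -0.832555, sin(θ/2) ≈ 0.553943.
With a = amp(|0⟩) = -0.866 and b = amp(|1⟩) = (0.1545 + 0.4755i):
new amp(|0⟩) = (-0.832555)·a + (-0.553943i)·b = (0.9844 - 0.08558i)
new amp(|1⟩) = (-0.553943i)·a + (-0.832555)·b = (-0.1286 + 0.08383i)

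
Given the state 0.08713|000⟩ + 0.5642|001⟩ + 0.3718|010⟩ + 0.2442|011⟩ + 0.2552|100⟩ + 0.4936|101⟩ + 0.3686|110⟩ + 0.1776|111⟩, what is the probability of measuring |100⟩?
0.06513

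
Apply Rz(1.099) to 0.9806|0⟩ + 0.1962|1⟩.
(0.8362 - 0.5121i)|0⟩ + (0.1673 + 0.1025i)|1⟩

Rz(1.099) = [[e^(−iθ/2), 0], [0, e^(iθ/2)]] with e^(±iθ/2) = cos(θ/2) ± i·sin(θ/2); θ = 1.099, cos(θ/2) ≈ 0.852786, sin(θ/2) ≈ 0.522261.
With a = amp(|0⟩) = 0.9806 and b = amp(|1⟩) = 0.1962:
new amp(|0⟩) = (0.852786 - 0.522261i)·a = (0.8362 - 0.5121i)
new amp(|1⟩) = (0.852786 + 0.522261i)·b = (0.1673 + 0.1025i)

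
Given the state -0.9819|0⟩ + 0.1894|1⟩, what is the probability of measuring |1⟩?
0.03587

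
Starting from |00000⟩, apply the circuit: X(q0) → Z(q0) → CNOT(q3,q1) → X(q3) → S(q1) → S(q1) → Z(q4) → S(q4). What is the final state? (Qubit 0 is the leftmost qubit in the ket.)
-|10010⟩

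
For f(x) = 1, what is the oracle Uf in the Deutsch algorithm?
I ⊗ X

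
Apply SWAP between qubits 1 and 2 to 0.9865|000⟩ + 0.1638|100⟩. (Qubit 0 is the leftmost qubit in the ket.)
0.9865|000⟩ + 0.1638|100⟩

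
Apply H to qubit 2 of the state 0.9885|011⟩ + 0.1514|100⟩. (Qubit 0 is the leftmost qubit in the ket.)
0.699|010⟩ - 0.699|011⟩ + 0.1071|100⟩ + 0.1071|101⟩

H on qubit 2 mixes each pair of kets that differ only in qubit 2: amplitudes (a, b) of (|…0…⟩, |…1…⟩) become ((a + b)/√2, (a − b)/√2). Kets absent from the input have amplitude 0.
(|010⟩, |011⟩): (a, b) = (0, 0.9885) → (0.699, -0.699)
(|100⟩, |101⟩): (a, b) = (0.1514, 0) → (0.1071, 0.1071)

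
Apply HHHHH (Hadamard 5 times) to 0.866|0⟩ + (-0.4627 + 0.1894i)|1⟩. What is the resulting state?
(0.2852 + 0.1339i)|0⟩ + (0.9395 - 0.1339i)|1⟩

H² = I, so H^5 = H: a single Hadamard. With (a, b) = (0.866, (-0.4627 + 0.1894i)), H gives ((a + b)/√2, (a − b)/√2) = ((0.2852 + 0.1339i), (0.9395 - 0.1339i)).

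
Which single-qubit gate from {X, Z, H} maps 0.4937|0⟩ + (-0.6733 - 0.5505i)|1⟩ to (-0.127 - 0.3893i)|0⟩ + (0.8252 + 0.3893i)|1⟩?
H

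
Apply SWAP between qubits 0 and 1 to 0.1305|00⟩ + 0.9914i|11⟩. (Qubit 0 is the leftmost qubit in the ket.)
0.1305|00⟩ + 0.9914i|11⟩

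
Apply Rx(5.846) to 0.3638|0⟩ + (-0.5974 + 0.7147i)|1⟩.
(-0.2002 + 0.1295i)|0⟩ + (0.5832 - 0.7766i)|1⟩

Rx(5.846) = [[cos(θ/2), −i·sin(θ/2)], [−i·sin(θ/2), cos(θ/2)]]; θ = 5.846, cos(θ/2) ≈ -0.976204, sin(θ/2) ≈ 0.216856.
With a = amp(|0⟩) = 0.3638 and b = amp(|1⟩) = (-0.5974 + 0.7147i):
new amp(|0⟩) = (-0.976204)·a + (-0.216856i)·b = (-0.2002 + 0.1295i)
new amp(|1⟩) = (-0.216856i)·a + (-0.976204)·b = (0.5832 - 0.7766i)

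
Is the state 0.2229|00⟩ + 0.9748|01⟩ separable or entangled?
Separable

Writing the state as a|00⟩ + b|01⟩ + c|10⟩ + d|11⟩, it is a product state iff ad − bc = 0.
Here (a, b, c, d) = (0.2229, 0.9748, 0, 0): ad − bc = (0.2229)(0) − (0.9748)(0) = 0, so the state is separable.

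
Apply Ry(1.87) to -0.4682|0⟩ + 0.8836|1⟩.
-0.989|0⟩ + 0.148|1⟩

Ry(1.87) = [[cos(θ/2), −sin(θ/2)], [sin(θ/2), cos(θ/2)]]; θ = 1.87, cos(θ/2) ≈ 0.593818, sin(θ/2) ≈ 0.804599.
With a = amp(|0⟩) = -0.4682 and b = amp(|1⟩) = 0.8836:
new amp(|0⟩) = (0.593818)·a + (-0.804599)·b = -0.989
new amp(|1⟩) = (0.804599)·a + (0.593818)·b = 0.148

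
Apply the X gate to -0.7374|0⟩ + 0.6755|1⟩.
0.6755|0⟩ - 0.7374|1⟩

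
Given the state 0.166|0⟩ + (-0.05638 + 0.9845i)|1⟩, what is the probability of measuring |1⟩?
0.9724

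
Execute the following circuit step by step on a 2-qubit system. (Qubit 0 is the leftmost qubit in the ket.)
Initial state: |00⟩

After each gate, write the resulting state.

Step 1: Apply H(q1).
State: 1/√2|00⟩ + 1/√2|01⟩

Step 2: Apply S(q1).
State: 1/√2|00⟩ + (1/√2)i|01⟩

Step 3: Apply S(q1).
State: 1/√2|00⟩ - 1/√2|01⟩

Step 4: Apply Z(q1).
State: 1/√2|00⟩ + 1/√2|01⟩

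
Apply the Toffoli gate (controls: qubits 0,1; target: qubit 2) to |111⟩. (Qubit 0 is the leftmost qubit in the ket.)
|110⟩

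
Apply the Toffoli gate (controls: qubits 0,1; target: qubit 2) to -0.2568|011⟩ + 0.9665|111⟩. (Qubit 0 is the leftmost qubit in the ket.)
-0.2568|011⟩ + 0.9665|110⟩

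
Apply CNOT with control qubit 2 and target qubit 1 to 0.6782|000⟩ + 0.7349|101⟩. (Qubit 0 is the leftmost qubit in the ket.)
0.6782|000⟩ + 0.7349|111⟩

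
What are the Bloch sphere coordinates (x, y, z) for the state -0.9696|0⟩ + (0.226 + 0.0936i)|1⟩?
(-0.4383, -0.1815, 0.8803)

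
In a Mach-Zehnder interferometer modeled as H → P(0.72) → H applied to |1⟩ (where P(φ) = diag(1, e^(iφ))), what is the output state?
(0.1241 - 0.3297i)|0⟩ + (0.8759 + 0.3297i)|1⟩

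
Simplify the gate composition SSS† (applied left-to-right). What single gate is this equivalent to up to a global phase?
S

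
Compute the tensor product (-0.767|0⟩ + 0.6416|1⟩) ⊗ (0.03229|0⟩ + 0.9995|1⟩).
-0.02477|00⟩ - 0.7666|01⟩ + 0.02072|10⟩ + 0.6413|11⟩

amp(|b₁b₂…⟩) = product of the factor amplitudes for bits b₁, b₂, …; only kets whose every factor amplitude is nonzero survive.
|00⟩: (-0.767)(0.03229) = -0.02477
|01⟩: (-0.767)(0.9995) = -0.7666
|10⟩: (0.6416)(0.03229) = 0.02072
|11⟩: (0.6416)(0.9995) = 0.6413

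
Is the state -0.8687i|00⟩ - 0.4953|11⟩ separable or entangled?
Entangled

Writing the state as a|00⟩ + b|01⟩ + c|10⟩ + d|11⟩, it is a product state iff ad − bc = 0.
Here (a, b, c, d) = (-0.8687i, 0, 0, -0.4953): ad − bc = (-0.8687i)(-0.4953) − (0)(0) = 0.4303i ≠ 0, so the state is entangled.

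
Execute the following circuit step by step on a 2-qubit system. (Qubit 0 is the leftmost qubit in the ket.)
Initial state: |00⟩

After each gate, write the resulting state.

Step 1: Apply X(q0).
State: |10⟩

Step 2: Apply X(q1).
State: |11⟩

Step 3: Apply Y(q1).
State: -i|10⟩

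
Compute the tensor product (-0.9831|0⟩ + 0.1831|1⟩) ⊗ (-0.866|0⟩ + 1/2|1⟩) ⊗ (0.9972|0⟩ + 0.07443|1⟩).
0.849|000⟩ + 0.06337|001⟩ - 0.4902|010⟩ - 0.03659|011⟩ - 0.1581|100⟩ - 0.0118|101⟩ + 0.09129|110⟩ + 0.006814|111⟩

amp(|b₁b₂…⟩) = product of the factor amplitudes for bits b₁, b₂, …; only kets whose every factor amplitude is nonzero survive.
|000⟩: (-0.9831)(-0.866)(0.9972) = 0.849
|001⟩: (-0.9831)(-0.866)(0.07443) = 0.06337
|010⟩: (-0.9831)(1/2)(0.9972) = -0.4902
|011⟩: (-0.9831)(1/2)(0.07443) = -0.03659
|100⟩: (0.1831)(-0.866)(0.9972) = -0.1581
|101⟩: (0.1831)(-0.866)(0.07443) = -0.0118
|110⟩: (0.1831)(1/2)(0.9972) = 0.09129
|111⟩: (0.1831)(1/2)(0.07443) = 0.006814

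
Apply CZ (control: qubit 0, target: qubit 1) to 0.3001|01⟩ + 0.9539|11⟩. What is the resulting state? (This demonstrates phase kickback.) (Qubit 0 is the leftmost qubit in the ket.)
0.3001|01⟩ - 0.9539|11⟩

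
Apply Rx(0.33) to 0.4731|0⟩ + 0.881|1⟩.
(0.4667 - 0.1447i)|0⟩ + (0.869 - 0.07771i)|1⟩

Rx(0.33) = [[cos(θ/2), −i·sin(θ/2)], [−i·sin(θ/2), cos(θ/2)]]; θ = 0.33, cos(θ/2) ≈ 0.986418, sin(θ/2) ≈ 0.164252.
With a = amp(|0⟩) = 0.4731 and b = amp(|1⟩) = 0.881:
new amp(|0⟩) = (0.986418)·a + (-0.164252i)·b = (0.4667 - 0.1447i)
new amp(|1⟩) = (-0.164252i)·a + (0.986418)·b = (0.869 - 0.07771i)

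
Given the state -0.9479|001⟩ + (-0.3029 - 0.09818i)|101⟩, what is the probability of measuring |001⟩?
0.8985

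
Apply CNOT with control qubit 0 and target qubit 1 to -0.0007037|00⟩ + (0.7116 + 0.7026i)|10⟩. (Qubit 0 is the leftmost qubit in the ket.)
-0.0007037|00⟩ + (0.7116 + 0.7026i)|11⟩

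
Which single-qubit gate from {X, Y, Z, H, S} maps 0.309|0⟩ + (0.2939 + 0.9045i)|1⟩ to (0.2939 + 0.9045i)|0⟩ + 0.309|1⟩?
X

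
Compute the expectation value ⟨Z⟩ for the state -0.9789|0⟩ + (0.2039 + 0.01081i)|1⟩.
0.9166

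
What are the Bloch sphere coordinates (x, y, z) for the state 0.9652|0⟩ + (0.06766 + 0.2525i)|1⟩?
(0.1306, 0.4874, 0.8633)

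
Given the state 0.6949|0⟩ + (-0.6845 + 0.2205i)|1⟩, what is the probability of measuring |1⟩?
0.5172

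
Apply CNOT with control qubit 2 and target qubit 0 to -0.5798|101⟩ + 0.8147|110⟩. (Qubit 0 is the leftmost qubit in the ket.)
-0.5798|001⟩ + 0.8147|110⟩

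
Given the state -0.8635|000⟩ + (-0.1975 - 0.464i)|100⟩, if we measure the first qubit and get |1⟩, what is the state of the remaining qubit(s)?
(-0.3916 - 0.9201i)|00⟩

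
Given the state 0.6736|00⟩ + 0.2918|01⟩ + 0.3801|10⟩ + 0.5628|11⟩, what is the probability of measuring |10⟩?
0.1445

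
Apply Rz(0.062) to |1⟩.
(0.9995 + 0.031i)|1⟩

Rz(0.062) = [[e^(−iθ/2), 0], [0, e^(iθ/2)]] with e^(±iθ/2) = cos(θ/2) ± i·sin(θ/2); θ = 0.062, cos(θ/2) ≈ 0.99952, sin(θ/2) ≈ 0.030995.
With a = amp(|0⟩) = 0 and b = amp(|1⟩) = 1:
new amp(|0⟩) = (0.99952 - 0.030995i)·a = 0
new amp(|1⟩) = (0.99952 + 0.030995i)·b = (0.9995 + 0.031i)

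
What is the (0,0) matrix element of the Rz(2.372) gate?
(0.3754 - 0.9269i)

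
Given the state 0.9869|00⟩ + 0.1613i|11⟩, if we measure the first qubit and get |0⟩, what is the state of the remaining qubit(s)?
|0⟩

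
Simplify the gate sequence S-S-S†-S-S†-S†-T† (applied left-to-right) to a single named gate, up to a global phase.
T†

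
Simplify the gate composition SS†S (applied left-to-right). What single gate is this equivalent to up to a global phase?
S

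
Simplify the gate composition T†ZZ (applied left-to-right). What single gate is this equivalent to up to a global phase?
T†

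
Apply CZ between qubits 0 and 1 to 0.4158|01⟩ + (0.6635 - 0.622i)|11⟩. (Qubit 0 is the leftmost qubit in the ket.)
0.4158|01⟩ + (-0.6635 + 0.622i)|11⟩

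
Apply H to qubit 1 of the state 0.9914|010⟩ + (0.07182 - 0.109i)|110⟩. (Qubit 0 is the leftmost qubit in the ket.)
0.701|000⟩ - 0.701|010⟩ + (0.05078 - 0.07707i)|100⟩ + (-0.05078 + 0.07707i)|110⟩

H on qubit 1 mixes each pair of kets that differ only in qubit 1: amplitudes (a, b) of (|…0…⟩, |…1…⟩) become ((a + b)/√2, (a − b)/√2). Kets absent from the input have amplitude 0.
(|000⟩, |010⟩): (a, b) = (0, 0.9914) → (0.701, -0.701)
(|100⟩, |110⟩): (a, b) = (0, (0.07182 - 0.109i)) → ((0.05078 - 0.07707i), (-0.05078 + 0.07707i))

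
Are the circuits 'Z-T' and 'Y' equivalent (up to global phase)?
No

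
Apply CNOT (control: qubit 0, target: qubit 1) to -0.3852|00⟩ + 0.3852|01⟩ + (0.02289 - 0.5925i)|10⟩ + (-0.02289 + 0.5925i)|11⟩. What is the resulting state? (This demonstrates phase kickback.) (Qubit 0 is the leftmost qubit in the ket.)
-0.3852|00⟩ + 0.3852|01⟩ + (-0.02289 + 0.5925i)|10⟩ + (0.02289 - 0.5925i)|11⟩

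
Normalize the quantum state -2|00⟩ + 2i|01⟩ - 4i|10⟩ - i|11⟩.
-0.4|00⟩ + 0.4i|01⟩ - 0.8i|10⟩ - 0.2i|11⟩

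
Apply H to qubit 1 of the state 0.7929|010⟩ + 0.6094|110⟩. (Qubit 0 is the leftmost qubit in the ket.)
0.5607|000⟩ - 0.5607|010⟩ + 0.4309|100⟩ - 0.4309|110⟩

H on qubit 1 mixes each pair of kets that differ only in qubit 1: amplitudes (a, b) of (|…0…⟩, |…1…⟩) become ((a + b)/√2, (a − b)/√2). Kets absent from the input have amplitude 0.
(|000⟩, |010⟩): (a, b) = (0, 0.7929) → (0.5607, -0.5607)
(|100⟩, |110⟩): (a, b) = (0, 0.6094) → (0.4309, -0.4309)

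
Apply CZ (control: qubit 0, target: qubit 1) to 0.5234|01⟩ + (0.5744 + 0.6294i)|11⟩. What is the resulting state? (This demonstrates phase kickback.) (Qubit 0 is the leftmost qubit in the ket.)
0.5234|01⟩ + (-0.5744 - 0.6294i)|11⟩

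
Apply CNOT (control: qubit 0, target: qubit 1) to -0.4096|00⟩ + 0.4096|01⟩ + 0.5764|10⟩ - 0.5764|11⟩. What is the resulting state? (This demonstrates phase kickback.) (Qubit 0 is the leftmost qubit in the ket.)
-0.4096|00⟩ + 0.4096|01⟩ - 0.5764|10⟩ + 0.5764|11⟩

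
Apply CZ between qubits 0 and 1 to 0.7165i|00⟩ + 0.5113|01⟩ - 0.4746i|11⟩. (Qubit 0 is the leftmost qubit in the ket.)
0.7165i|00⟩ + 0.5113|01⟩ + 0.4746i|11⟩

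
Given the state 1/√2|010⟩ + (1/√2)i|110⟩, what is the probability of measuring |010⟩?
1/2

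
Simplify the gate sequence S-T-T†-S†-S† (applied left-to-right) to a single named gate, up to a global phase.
S†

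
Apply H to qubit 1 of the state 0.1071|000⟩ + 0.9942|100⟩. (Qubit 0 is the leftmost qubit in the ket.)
0.07573|000⟩ + 0.07573|010⟩ + 0.703|100⟩ + 0.703|110⟩

H on qubit 1 mixes each pair of kets that differ only in qubit 1: amplitudes (a, b) of (|…0…⟩, |…1…⟩) become ((a + b)/√2, (a − b)/√2). Kets absent from the input have amplitude 0.
(|000⟩, |010⟩): (a, b) = (0.1071, 0) → (0.07573, 0.07573)
(|100⟩, |110⟩): (a, b) = (0.9942, 0) → (0.703, 0.703)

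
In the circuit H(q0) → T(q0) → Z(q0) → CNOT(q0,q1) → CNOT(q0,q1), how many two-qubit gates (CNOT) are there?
2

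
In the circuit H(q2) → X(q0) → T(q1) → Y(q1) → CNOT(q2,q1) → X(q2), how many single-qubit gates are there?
5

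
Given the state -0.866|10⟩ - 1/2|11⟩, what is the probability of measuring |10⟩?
0.75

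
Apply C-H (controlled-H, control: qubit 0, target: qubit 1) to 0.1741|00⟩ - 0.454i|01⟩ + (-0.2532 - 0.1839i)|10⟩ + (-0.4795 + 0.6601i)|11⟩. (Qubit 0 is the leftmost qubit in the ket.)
0.1741|00⟩ - 0.454i|01⟩ + (-0.5181 + 0.3367i)|10⟩ + (0.16 - 0.5968i)|11⟩

C-H leaves the control-|0⟩ kets |00⟩, |01⟩ unchanged and applies H to qubit 1 on the control-|1⟩ pair (|10⟩, |11⟩).
H = [[1/√2, 1/√2], [1/√2, -1/√2]].
With a = amp(|10⟩) = (-0.2532 - 0.1839i) and b = amp(|11⟩) = (-0.4795 + 0.6601i):
new amp(|10⟩) = (1/√2)·a + (1/√2)·b = (-0.5181 + 0.3367i)
new amp(|11⟩) = (1/√2)·a + (-1/√2)·b = (0.16 - 0.5968i)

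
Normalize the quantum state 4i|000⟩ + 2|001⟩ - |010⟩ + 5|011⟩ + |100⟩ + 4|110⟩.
0.504i|000⟩ + 0.252|001⟩ - 0.126|010⟩ + 0.6299|011⟩ + 0.126|100⟩ + 0.504|110⟩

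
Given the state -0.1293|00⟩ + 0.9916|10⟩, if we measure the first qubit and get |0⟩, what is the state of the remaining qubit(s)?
-|0⟩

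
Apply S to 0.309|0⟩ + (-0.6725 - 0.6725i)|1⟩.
0.309|0⟩ + (0.6725 - 0.6725i)|1⟩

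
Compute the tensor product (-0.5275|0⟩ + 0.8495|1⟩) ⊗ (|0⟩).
-0.5275|00⟩ + 0.8495|10⟩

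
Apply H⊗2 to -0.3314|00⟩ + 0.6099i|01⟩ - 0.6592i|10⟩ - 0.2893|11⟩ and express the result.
(-0.3104 - 0.02465i)|00⟩ + (-0.02105 - 0.6346i)|01⟩ + (-0.02105 + 0.6346i)|10⟩ + (-0.3104 + 0.02465i)|11⟩

H⊗2 gives amp(|y⟩) = (1/2) Σ_x (−1)^(x·y) amp(|x⟩), where x·y is the number of positions in which both x and y have a 1.
|00⟩: (-0.3314 + 0.6099i - 0.6592i - 0.2893)/2 = (-0.3104 - 0.02465i)
|01⟩: (-0.3314 - 0.6099i - 0.6592i + 0.2893)/2 = (-0.02105 - 0.6346i)
|10⟩: (-0.3314 + 0.6099i + 0.6592i + 0.2893)/2 = (-0.02105 + 0.6346i)
|11⟩: (-0.3314 - 0.6099i + 0.6592i - 0.2893)/2 = (-0.3104 + 0.02465i)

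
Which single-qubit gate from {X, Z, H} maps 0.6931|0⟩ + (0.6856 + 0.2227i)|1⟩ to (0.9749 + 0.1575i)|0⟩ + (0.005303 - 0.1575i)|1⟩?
H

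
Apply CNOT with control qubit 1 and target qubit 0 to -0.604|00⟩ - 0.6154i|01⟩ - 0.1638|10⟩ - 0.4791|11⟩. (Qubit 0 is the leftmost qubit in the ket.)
-0.604|00⟩ - 0.4791|01⟩ - 0.1638|10⟩ - 0.6154i|11⟩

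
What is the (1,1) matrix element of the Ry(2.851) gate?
0.1448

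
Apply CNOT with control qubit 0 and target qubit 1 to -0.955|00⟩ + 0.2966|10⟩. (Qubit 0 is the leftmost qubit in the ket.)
-0.955|00⟩ + 0.2966|11⟩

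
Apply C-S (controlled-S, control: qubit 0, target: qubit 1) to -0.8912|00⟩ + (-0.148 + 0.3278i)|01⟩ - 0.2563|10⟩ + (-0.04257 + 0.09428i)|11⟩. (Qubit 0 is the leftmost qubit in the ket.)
-0.8912|00⟩ + (-0.148 + 0.3278i)|01⟩ - 0.2563|10⟩ + (-0.09428 - 0.04257i)|11⟩

C-S leaves the control-|0⟩ kets |00⟩, |01⟩ unchanged and applies S to qubit 1 on the control-|1⟩ pair (|10⟩, |11⟩).
S = [[1, 0], [0, i]].
With a = amp(|10⟩) = -0.2563 and b = amp(|11⟩) = (-0.04257 + 0.09428i):
new amp(|10⟩) = (1)·a = -0.2563
new amp(|11⟩) = (i)·b = (-0.09428 - 0.04257i)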